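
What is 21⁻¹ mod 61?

21·32 = 672 = 11·61 + 1, so 21⁻¹ ≡ 32 (mod 61).

32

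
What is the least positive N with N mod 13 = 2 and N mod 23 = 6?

236

x ≡ 2 (mod 13) gives x ∈ {2, 15, 28, 41, 54, 67, 80, 93, …}.
The first of these with x mod 23 = 6 is 236.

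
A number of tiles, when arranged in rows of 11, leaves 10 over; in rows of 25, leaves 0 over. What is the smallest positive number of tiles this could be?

175

x ≡ 10 (mod 11) gives x ∈ {10, 21, 32, 43, 54, 65, 76, 87, …}.
The first of these with x mod 25 = 0 is 175.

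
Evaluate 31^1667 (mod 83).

81

Square-and-reduce mod 83: 31^1≡31, 31^2≡48, 31^4≡63, 31^8≡68, 31^16≡59, 31^32≡78, 31^64≡25, 31^128≡44, 31^256≡27, 31^512≡65, 31^1024≡75.
Since 1667 = 1 + 2 + 128 + 512 + 1024 in binary, 31^1667 ≡ 31·48·44·65·75 ≡ 81 (mod 83).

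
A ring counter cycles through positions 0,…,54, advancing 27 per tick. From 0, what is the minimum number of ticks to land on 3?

The inverse of 27 mod 55 is 53 (since 27·53 = 1431 ≡ 1).
So x ≡ 53·3 = 159 ≡ 49 (mod 55).
Check: 27·49 = 1323 = 24·55 + 3.

49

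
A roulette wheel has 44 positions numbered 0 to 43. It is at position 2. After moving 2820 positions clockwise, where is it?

2820 = 64·44 + 4, so 2820 mod 44 = 4.
(2 + 4) mod 44 = 6.

6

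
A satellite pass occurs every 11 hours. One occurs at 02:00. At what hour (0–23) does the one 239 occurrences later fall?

15

239·11 = 2629.
2629 mod 24 = 13 (since 109·24 = 2616).
(2 + 13) mod 24 = 15.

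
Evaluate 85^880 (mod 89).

1

Square-and-reduce mod 89: 85^1≡85, 85^2≡16, 85^4≡78, 85^8≡32, 85^16≡45, 85^32≡67, 85^64≡39, 85^128≡8, 85^256≡64, 85^512≡2.
880 = 16 + 32 + 64 + 256 + 512, so 85^880 ≡ 45·67·39·64·2 ≡ 1 (mod 89).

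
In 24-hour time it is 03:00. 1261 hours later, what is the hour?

1261 = 52·24 + 13, so 1261 mod 24 = 13.
(3 + 13) mod 24 = 16.

16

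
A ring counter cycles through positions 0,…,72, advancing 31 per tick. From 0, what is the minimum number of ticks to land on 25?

31⁻¹ ≡ 33 (mod 73) because 31·33 = 1023 = 14·73 + 1.
So x ≡ 33·25 = 825 ≡ 22 (mod 73).
Check: 31·22 = 682 = 9·73 + 25.

22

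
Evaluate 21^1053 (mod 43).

Successive squares of 21 mod 43: 21^1≡21, 21^2≡11, 21^4≡35, 21^8≡21, 21^16≡11, 21^32≡35, 21^64≡21, 21^128≡11, 21^256≡35, 21^512≡21, 21^1024≡11.
1053 = 1 + 4 + 8 + 16 + 1024, so 21^1053 ≡ 21·35·21·11·11 ≡ 16 (mod 43).

16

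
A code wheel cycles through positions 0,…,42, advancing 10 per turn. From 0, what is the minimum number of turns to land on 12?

10⁻¹ ≡ 13 (mod 43) because 10·13 = 130 = 3·43 + 1.
Multiplying both sides by 13: x ≡ 13·12 = 156 ≡ 27 (mod 43).

27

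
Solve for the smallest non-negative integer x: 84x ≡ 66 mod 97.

84⁻¹ ≡ 82 (mod 97) because 84·82 = 6888 = 71·97 + 1.
So x ≡ 82·66 = 5412 ≡ 77 (mod 97).
Check: 84·77 = 6468 = 66·97 + 66.

77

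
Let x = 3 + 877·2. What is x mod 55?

52

877·2 = 1754.
1754 mod 55 = 49 (since 31·55 = 1705).
(3 + 49) mod 55 = 52.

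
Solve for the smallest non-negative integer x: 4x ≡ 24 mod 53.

The inverse of 4 mod 53 is 40 (since 4·40 = 160 ≡ 1).
Multiplying both sides by 40: x ≡ 40·24 = 960 ≡ 6 (mod 53).

6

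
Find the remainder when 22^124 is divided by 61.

Square-and-reduce mod 61: 22^1≡22, 22^2≡57, 22^4≡16, 22^8≡12, 22^16≡22, 22^32≡57, 22^64≡16.
Since 124 = 4 + 8 + 16 + 32 + 64 in binary, 22^124 ≡ 16·12·22·57·16 ≡ 16 (mod 61).

16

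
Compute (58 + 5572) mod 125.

5

Dividing 5572 by 125 gives quotient 44 and remainder 72.
(58 + 72) mod 125 = 5.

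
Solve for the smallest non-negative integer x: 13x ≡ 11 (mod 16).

7

13⁻¹ ≡ 5 (mod 16) because 13·5 = 65 = 4·16 + 1.
Multiplying both sides by 5: x ≡ 5·11 = 55 ≡ 7 (mod 16).
Check: 13·7 = 91 = 5·16 + 11.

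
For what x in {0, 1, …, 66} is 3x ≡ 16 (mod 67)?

50

3⁻¹ ≡ 45 (mod 67) because 3·45 = 135 = 2·67 + 1.
Multiplying both sides by 45: x ≡ 45·16 = 720 ≡ 50 (mod 67).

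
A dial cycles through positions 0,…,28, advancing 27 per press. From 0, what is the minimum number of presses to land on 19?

5

The inverse of 27 mod 29 is 14 (since 27·14 = 378 ≡ 1).
So x ≡ 14·19 = 266 ≡ 5 (mod 29).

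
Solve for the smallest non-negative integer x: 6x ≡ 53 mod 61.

19

6⁻¹ ≡ 51 (mod 61) because 6·51 = 306 = 5·61 + 1.
So x ≡ 51·53 = 2703 ≡ 19 (mod 61).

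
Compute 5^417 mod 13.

Successive squares of 5 mod 13: 5^1≡5, 5^2≡12, 5^4≡1, 5^8≡1, 5^16≡1, 5^32≡1, 5^64≡1, 5^128≡1, 5^256≡1.
417 = 1 + 32 + 128 + 256, so 5^417 ≡ 5·1·1·1 ≡ 5 (mod 13).

5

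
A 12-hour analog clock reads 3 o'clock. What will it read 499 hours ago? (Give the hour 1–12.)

8

Dividing 499 by 12 gives quotient 41 and remainder 7.
3 − 7 → 8 on a 12-hour dial.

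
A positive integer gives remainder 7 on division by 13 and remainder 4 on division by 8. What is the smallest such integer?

20

x ≡ 4 (mod 8) gives x ∈ {4, 12, 20}.
The first of these with x mod 13 = 7 is 20.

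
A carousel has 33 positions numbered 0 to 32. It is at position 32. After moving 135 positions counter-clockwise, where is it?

135 mod 33 = 3 (since 4·33 = 132).
(32 − 3) mod 33 = 29.

29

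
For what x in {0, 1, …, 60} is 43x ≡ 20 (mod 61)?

The inverse of 43 mod 61 is 44 (since 43·44 = 1892 ≡ 1).
Multiplying both sides by 44: x ≡ 44·20 = 880 ≡ 26 (mod 61).

26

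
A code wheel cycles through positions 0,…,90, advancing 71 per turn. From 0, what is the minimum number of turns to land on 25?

71⁻¹ ≡ 50 (mod 91) because 71·50 = 3550 = 39·91 + 1.
Multiplying both sides by 50: x ≡ 50·25 = 1250 ≡ 67 (mod 91).

67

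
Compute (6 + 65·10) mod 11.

7

65·10 = 650.
Dividing 650 by 11 gives quotient 59 and remainder 1.
(6 + 1) mod 11 = 7.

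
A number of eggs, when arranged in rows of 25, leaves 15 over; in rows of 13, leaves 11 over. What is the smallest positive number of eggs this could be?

x ≡ 11 (mod 13) gives x ∈ {11, 24, 37, 50, 63, 76, 89, 102, …}.
The first of these with x mod 25 = 15 is 115.

115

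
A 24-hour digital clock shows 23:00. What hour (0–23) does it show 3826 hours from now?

9

3826 = 159·24 + 10, so 3826 mod 24 = 10.
(23 + 10) mod 24 = 9.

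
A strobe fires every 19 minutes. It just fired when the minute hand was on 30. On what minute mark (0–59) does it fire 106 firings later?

4

106·19 = 2014.
Dividing 2014 by 60 gives quotient 33 and remainder 34.
(30 + 34) mod 60 = 4.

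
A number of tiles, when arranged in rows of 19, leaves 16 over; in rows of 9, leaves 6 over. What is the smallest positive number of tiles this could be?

168

x ≡ 6 (mod 9) gives x ∈ {6, 15, 24, 33, 42, 51, 60, 69, …}.
The first of these with x mod 19 = 16 is 168.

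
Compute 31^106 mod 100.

By repeated squaring mod 100: 31^1≡31, 31^2≡61, 31^4≡21, 31^8≡41, 31^16≡81, 31^32≡61, 31^64≡21.
106 = 2 + 8 + 32 + 64, so 31^106 ≡ 61·41·61·21 ≡ 81 (mod 100).

81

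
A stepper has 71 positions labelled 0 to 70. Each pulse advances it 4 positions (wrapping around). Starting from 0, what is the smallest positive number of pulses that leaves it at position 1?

18

71 = 17·4 + 3
4 = 1·3 + 1
3 = 3·1 + 0
Back-substituting gives 4·18 ≡ 1 (mod 71).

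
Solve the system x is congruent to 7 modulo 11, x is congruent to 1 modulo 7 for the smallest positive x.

Since 7·8 ≡ 1 (mod 11), take x = 1 + 7·((7−1)·8 mod 11) = 1 + 7·4 = 29.
Check: 29 mod 11 = 7, 29 mod 7 = 1.

29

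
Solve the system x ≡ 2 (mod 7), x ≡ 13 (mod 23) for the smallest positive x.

128

Since 23·4 ≡ 1 (mod 7), take x = 13 + 23·((2−13)·4 mod 7) = 13 + 23·5 = 128.
Check: 128 mod 7 = 2, 128 mod 23 = 13.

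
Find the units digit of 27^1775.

3

The units digit of 27^n cycles with period 4: 7, 9, 3, 1, …
1775 mod 4 = 3, so the last digit matches 7^3 = 3.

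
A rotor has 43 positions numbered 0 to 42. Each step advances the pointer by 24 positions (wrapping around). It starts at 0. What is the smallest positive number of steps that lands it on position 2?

18

The inverse of 24 mod 43 is 9 (since 24·9 = 216 ≡ 1).
So x ≡ 9·2 = 18 ≡ 18 (mod 43).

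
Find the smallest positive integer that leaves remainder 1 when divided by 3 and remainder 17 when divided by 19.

55

Since 19·1 ≡ 1 (mod 3), take x = 17 + 19·((1−17)·1 mod 3) = 17 + 19·2 = 55.
Check: 55 mod 3 = 1, 55 mod 19 = 17.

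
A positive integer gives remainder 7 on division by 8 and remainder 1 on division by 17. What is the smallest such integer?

Since 17·1 ≡ 1 (mod 8), take x = 1 + 17·((7−1)·1 mod 8) = 1 + 17·6 = 103.
Check: 103 mod 8 = 7, 103 mod 17 = 1.

103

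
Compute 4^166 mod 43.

By repeated squaring mod 43: 4^1≡4, 4^2≡16, 4^4≡41, 4^8≡4, 4^16≡16, 4^32≡41, 4^64≡4, 4^128≡16.
166 = 2 + 4 + 32 + 128, so 4^166 ≡ 16·41·41·16 ≡ 35 (mod 43).

35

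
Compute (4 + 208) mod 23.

Dividing 208 by 23 gives quotient 9 and remainder 1.
(4 + 1) mod 23 = 5.

5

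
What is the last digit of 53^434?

9

Last digits of 3^n: 3, 9, 7, 1 (period 4).
434 mod 4 = 2, so the last digit matches 3^2 = 9.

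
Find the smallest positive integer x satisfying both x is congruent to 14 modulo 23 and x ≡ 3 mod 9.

129

x ≡ 3 (mod 9) gives x ∈ {3, 12, 21, 30, 39, 48, 57, 66, …}.
The first of these with x mod 23 = 14 is 129.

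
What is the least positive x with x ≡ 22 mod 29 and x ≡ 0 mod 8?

Since 8·11 ≡ 1 (mod 29), take x = 0 + 8·((22−0)·11 mod 29) = 0 + 8·10 = 80.
Check: 80 mod 29 = 22, 80 mod 8 = 0.

80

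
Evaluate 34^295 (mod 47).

25

Square-and-reduce mod 47: 34^1≡34, 34^2≡28, 34^4≡32, 34^8≡37, 34^16≡6, 34^32≡36, 34^64≡27, 34^128≡24, 34^256≡12.
295 = 1 + 2 + 4 + 32 + 256, so 34^295 ≡ 34·28·32·36·12 ≡ 25 (mod 47).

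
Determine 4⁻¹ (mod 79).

79 = 19·4 + 3
4 = 1·3 + 1
3 = 3·1 + 0
Back-substituting gives 4·20 ≡ 1 (mod 79).

20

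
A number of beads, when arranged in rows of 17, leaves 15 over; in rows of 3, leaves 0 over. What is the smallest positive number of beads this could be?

x ≡ 0 (mod 3) gives x ∈ {0, 3, 6, 9, 12, 15}.
The first of these with x mod 17 = 15 is 15.

15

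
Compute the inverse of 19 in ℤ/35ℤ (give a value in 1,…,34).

24

35 = 1·19 + 16
19 = 1·16 + 3
16 = 5·3 + 1
3 = 3·1 + 0
Back-substituting gives 19·24 ≡ 1 (mod 35).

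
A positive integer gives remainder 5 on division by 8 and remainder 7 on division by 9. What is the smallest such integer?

61

Since 9·1 ≡ 1 (mod 8), take x = 7 + 9·((5−7)·1 mod 8) = 7 + 9·6 = 61.
Check: 61 mod 8 = 5, 61 mod 9 = 7.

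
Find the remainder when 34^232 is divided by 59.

By repeated squaring mod 59: 34^1≡34, 34^2≡35, 34^4≡45, 34^8≡19, 34^16≡7, 34^32≡49, 34^64≡41, 34^128≡29.
Since 232 = 8 + 32 + 64 + 128 in binary, 34^232 ≡ 19·49·41·29 ≡ 1 (mod 59).

1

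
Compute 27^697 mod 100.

Successive squares of 27 mod 100: 27^1≡27, 27^2≡29, 27^4≡41, 27^8≡81, 27^16≡61, 27^32≡21, 27^64≡41, 27^128≡81, 27^256≡61, 27^512≡21.
Since 697 = 1 + 8 + 16 + 32 + 128 + 512 in binary, 27^697 ≡ 27·81·61·21·81·21 ≡ 47 (mod 100).

47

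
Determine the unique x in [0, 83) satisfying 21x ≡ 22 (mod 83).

5

21⁻¹ ≡ 4 (mod 83) because 21·4 = 84 = 1·83 + 1.
So x ≡ 4·22 = 88 ≡ 5 (mod 83).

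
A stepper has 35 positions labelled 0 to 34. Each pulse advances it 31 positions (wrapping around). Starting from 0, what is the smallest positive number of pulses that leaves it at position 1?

35 = 1·31 + 4
31 = 7·4 + 3
4 = 1·3 + 1
3 = 3·1 + 0
Back-substituting gives 31·26 ≡ 1 (mod 35).

26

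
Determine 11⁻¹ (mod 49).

9

49 = 4·11 + 5
11 = 2·5 + 1
5 = 5·1 + 0
Back-substituting gives 11·9 ≡ 1 (mod 49).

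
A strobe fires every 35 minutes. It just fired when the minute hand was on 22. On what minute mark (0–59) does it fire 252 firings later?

252·35 = 8820.
8820 − 147·60 = 0, so 8820 ≡ 0 (mod 60).
(22 + 0) mod 60 = 22.

22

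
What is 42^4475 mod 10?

8

The units digit of 42^n cycles with period 4: 2, 4, 8, 6, …
4475 mod 4 = 3, so the last digit matches 2^3 = 8.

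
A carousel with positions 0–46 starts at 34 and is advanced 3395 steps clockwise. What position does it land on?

45

3395 mod 47 = 11 (since 72·47 = 3384).
(34 + 11) mod 47 = 45.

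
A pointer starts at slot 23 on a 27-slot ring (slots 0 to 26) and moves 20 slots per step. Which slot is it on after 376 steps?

376·20 = 7520.
7520 = 278·27 + 14, so 7520 mod 27 = 14.
(23 + 14) mod 27 = 10.

10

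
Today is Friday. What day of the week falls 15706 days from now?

Wednesday

15706 mod 7 = 5 (since 2243·7 = 15701).
Friday + 5 days → Wednesday.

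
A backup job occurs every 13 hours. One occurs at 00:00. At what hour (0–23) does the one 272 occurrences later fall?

272·13 = 3536.
3536 = 147·24 + 8, so 3536 mod 24 = 8.
(0 + 8) mod 24 = 8.

8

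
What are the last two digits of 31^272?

61

By repeated squaring mod 100: 31^1≡31, 31^2≡61, 31^4≡21, 31^8≡41, 31^16≡81, 31^32≡61, 31^64≡21, 31^128≡41, 31^256≡81.
Since 272 = 16 + 256 in binary, 31^272 ≡ 81·81 ≡ 61 (mod 100).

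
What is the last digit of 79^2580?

1

The units digit of 79^n cycles with period 2: 9, 1, …
2580 mod 2 = 0, so the last digit matches 9^2 = 1.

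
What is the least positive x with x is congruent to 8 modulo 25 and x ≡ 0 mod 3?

33

x ≡ 0 (mod 3) gives x ∈ {0, 3, 6, 9, 12, 15, 18, 21, …}.
The first of these with x mod 25 = 8 is 33.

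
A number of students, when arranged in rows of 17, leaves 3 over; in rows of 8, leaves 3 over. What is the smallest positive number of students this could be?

3

x ≡ 3 (mod 8) gives x ∈ {3}.
The first of these with x mod 17 = 3 is 3.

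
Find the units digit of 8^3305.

8

Powers of 8 mod 10 repeat with period 4: 8, 4, 2, 6.
3305 leaves remainder 1 on division by 4, so 8^3305 ends in 8.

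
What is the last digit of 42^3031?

Last digits of 2^n: 2, 4, 8, 6 (period 4).
3031 leaves remainder 3 on division by 4, so 42^3031 ends in 8.

8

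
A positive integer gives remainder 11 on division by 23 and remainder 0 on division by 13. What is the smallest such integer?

195

Since 13·16 ≡ 1 (mod 23), take x = 0 + 13·((11−0)·16 mod 23) = 0 + 13·15 = 195.
Check: 195 mod 23 = 11, 195 mod 13 = 0.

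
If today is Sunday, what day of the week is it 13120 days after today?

13120 − 1874·7 = 2, so 13120 ≡ 2 (mod 7).
Sunday + 2 days → Tuesday.

Tuesday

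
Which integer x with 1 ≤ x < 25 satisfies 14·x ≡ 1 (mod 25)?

9

14·9 = 126 = 5·25 + 1, so 14⁻¹ ≡ 9 (mod 25).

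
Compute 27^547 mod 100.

3

By repeated squaring mod 100: 27^1≡27, 27^2≡29, 27^4≡41, 27^8≡81, 27^16≡61, 27^32≡21, 27^64≡41, 27^128≡81, 27^256≡61, 27^512≡21.
Since 547 = 1 + 2 + 32 + 512 in binary, 27^547 ≡ 27·29·21·21 ≡ 3 (mod 100).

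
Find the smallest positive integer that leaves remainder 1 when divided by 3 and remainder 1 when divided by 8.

x ≡ 1 (mod 3) gives x ∈ {1}.
The first of these with x mod 8 = 1 is 1.

1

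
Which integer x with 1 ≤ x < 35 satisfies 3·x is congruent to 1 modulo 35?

35 = 11·3 + 2
3 = 1·2 + 1
2 = 2·1 + 0
Back-substituting gives 3·12 ≡ 1 (mod 35).

12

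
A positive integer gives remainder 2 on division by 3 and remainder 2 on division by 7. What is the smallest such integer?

x ≡ 2 (mod 3) gives x ∈ {2}.
The first of these with x mod 7 = 2 is 2.

2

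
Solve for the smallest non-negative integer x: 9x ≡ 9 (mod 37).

1

The inverse of 9 mod 37 is 33 (since 9·33 = 297 ≡ 1).
So x ≡ 33·9 = 297 ≡ 1 (mod 37).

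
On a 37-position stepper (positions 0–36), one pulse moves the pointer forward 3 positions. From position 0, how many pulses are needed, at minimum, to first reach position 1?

37 = 12·3 + 1
3 = 3·1 + 0
Back-substituting gives 3·25 ≡ 1 (mod 37).

25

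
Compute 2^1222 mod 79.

55

Successive squares of 2 mod 79: 2^1≡2, 2^2≡4, 2^4≡16, 2^8≡19, 2^16≡45, 2^32≡50, 2^64≡51, 2^128≡73, 2^256≡36, 2^512≡32, 2^1024≡76.
Since 1222 = 2 + 4 + 64 + 128 + 1024 in binary, 2^1222 ≡ 4·16·51·73·76 ≡ 55 (mod 79).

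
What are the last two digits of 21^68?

61

Square-and-reduce mod 100: 21^1≡21, 21^2≡41, 21^4≡81, 21^8≡61, 21^16≡21, 21^32≡41, 21^64≡81.
68 = 4 + 64, so 21^68 ≡ 81·81 ≡ 61 (mod 100).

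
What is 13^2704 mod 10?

The units digit of 13^n cycles with period 4: 3, 9, 7, 1, …
2704 leaves remainder 0 on division by 4, so 13^2704 ends in 1.

1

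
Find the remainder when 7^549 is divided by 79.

27

Square-and-reduce mod 79: 7^1≡7, 7^2≡49, 7^4≡31, 7^8≡13, 7^16≡11, 7^32≡42, 7^64≡26, 7^128≡44, 7^256≡40, 7^512≡20.
Since 549 = 1 + 4 + 32 + 512 in binary, 7^549 ≡ 7·31·42·20 ≡ 27 (mod 79).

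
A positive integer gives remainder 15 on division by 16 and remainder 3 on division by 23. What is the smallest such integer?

Since 23·7 ≡ 1 (mod 16), take x = 3 + 23·((15−3)·7 mod 16) = 3 + 23·4 = 95.
Check: 95 mod 16 = 15, 95 mod 23 = 3.

95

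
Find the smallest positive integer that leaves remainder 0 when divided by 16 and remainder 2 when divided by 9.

128

x ≡ 2 (mod 9) gives x ∈ {2, 11, 20, 29, 38, 47, 56, 65, …}.
The first of these with x mod 16 = 0 is 128.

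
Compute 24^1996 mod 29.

Square-and-reduce mod 29: 24^1≡24, 24^2≡25, 24^4≡16, 24^8≡24, 24^16≡25, 24^32≡16, 24^64≡24, 24^128≡25, 24^256≡16, 24^512≡24, 24^1024≡25.
Since 1996 = 4 + 8 + 64 + 128 + 256 + 512 + 1024 in binary, 24^1996 ≡ 16·24·24·25·16·24·25 ≡ 24 (mod 29).

24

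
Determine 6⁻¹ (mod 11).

2

6·2 = 12 = 1·11 + 1, so 6⁻¹ ≡ 2 (mod 11).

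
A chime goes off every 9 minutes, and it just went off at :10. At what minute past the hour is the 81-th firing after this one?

19

81·9 = 729.
729 = 12·60 + 9, so 729 mod 60 = 9.
(10 + 9) mod 60 = 19.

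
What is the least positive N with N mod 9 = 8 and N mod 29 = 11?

98

x ≡ 8 (mod 9) gives x ∈ {8, 17, 26, 35, 44, 53, 62, 71, …}.
The first of these with x mod 29 = 11 is 98.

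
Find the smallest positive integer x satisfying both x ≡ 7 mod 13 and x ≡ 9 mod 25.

Since 25·12 ≡ 1 (mod 13), take x = 9 + 25·((7−9)·12 mod 13) = 9 + 25·2 = 59.
Check: 59 mod 13 = 7, 59 mod 25 = 9.

59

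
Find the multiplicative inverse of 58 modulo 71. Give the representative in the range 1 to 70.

71 = 1·58 + 13
58 = 4·13 + 6
13 = 2·6 + 1
6 = 6·1 + 0
Back-substituting gives 58·60 ≡ 1 (mod 71).

60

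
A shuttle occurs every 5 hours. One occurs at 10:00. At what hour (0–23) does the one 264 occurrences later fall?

264·5 = 1320.
1320 mod 24 = 0 (since 55·24 = 1320).
(10 + 0) mod 24 = 10.

10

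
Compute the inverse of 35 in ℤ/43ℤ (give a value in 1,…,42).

16

43 = 1·35 + 8
35 = 4·8 + 3
8 = 2·3 + 2
3 = 1·2 + 1
2 = 2·1 + 0
Back-substituting gives 35·16 ≡ 1 (mod 43).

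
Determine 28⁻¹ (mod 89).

28·35 = 980 = 11·89 + 1, so 28⁻¹ ≡ 35 (mod 89).

35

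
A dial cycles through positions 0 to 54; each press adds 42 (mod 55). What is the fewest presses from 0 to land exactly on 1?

55 = 1·42 + 13
42 = 3·13 + 3
13 = 4·3 + 1
3 = 3·1 + 0
Back-substituting gives 42·38 ≡ 1 (mod 55).

38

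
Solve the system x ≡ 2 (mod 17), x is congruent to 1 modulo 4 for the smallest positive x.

53

x ≡ 1 (mod 4) gives x ∈ {1, 5, 9, 13, 17, 21, 25, 29, …}.
The first of these with x mod 17 = 2 is 53.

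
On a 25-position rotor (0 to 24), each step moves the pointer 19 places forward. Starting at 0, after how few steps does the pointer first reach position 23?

17

The inverse of 19 mod 25 is 4 (since 19·4 = 76 ≡ 1).
Multiplying both sides by 4: x ≡ 4·23 = 92 ≡ 17 (mod 25).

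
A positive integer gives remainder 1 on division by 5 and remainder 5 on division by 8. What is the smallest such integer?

21

Since 8·2 ≡ 1 (mod 5), take x = 5 + 8·((1−5)·2 mod 5) = 5 + 8·2 = 21.
Check: 21 mod 5 = 1, 21 mod 8 = 5.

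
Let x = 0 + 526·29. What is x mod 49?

15

526·29 = 15254.
15254 = 311·49 + 15, so 15254 mod 49 = 15.
(0 + 15) mod 49 = 15.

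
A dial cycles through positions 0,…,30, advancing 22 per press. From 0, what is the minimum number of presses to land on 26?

The inverse of 22 mod 31 is 24 (since 22·24 = 528 ≡ 1).
Multiplying both sides by 24: x ≡ 24·26 = 624 ≡ 4 (mod 31).

4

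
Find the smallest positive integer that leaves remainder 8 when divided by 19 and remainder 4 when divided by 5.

84

Since 5·4 ≡ 1 (mod 19), take x = 4 + 5·((8−4)·4 mod 19) = 4 + 5·16 = 84.
Check: 84 mod 19 = 8, 84 mod 5 = 4.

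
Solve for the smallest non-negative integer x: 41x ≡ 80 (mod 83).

6

The inverse of 41 mod 83 is 81 (since 41·81 = 3321 ≡ 1).
Multiplying both sides by 81: x ≡ 81·80 = 6480 ≡ 6 (mod 83).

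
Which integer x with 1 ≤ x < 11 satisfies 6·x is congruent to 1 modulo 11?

2

6·2 = 12 = 1·11 + 1, so 6⁻¹ ≡ 2 (mod 11).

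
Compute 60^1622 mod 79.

13

Square-and-reduce mod 79: 60^1≡60, 60^2≡45, 60^4≡50, 60^8≡51, 60^16≡73, 60^32≡36, 60^64≡32, 60^128≡76, 60^256≡9, 60^512≡2, 60^1024≡4.
Since 1622 = 2 + 4 + 16 + 64 + 512 + 1024 in binary, 60^1622 ≡ 45·50·73·32·2·4 ≡ 13 (mod 79).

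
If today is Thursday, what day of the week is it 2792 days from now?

2792 − 398·7 = 6, so 2792 ≡ 6 (mod 7).
Thursday + 6 days → Wednesday.

Wednesday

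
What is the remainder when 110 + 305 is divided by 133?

305 − 2·133 = 39, so 305 ≡ 39 (mod 133).
(110 + 39) mod 133 = 16.

16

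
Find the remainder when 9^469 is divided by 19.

By repeated squaring mod 19: 9^1≡9, 9^2≡5, 9^4≡6, 9^8≡17, 9^16≡4, 9^32≡16, 9^64≡9, 9^128≡5, 9^256≡6.
469 = 1 + 4 + 16 + 64 + 128 + 256, so 9^469 ≡ 9·6·4·9·5·6 ≡ 9 (mod 19).

9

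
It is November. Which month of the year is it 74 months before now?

September

74 mod 12 = 2 (since 6·12 = 72).
November − 2 months → September.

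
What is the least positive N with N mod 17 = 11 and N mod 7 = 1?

x ≡ 1 (mod 7) gives x ∈ {1, 8, 15, 22, 29, 36, 43, 50, …}.
The first of these with x mod 17 = 11 is 113.

113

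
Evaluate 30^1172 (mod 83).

Successive squares of 30 mod 83: 30^1≡30, 30^2≡70, 30^4≡3, 30^8≡9, 30^16≡81, 30^32≡4, 30^64≡16, 30^128≡7, 30^256≡49, 30^512≡77, 30^1024≡36.
Since 1172 = 4 + 16 + 128 + 1024 in binary, 30^1172 ≡ 3·81·7·36 ≡ 65 (mod 83).

65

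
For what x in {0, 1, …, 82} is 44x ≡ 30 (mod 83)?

44⁻¹ ≡ 17 (mod 83) because 44·17 = 748 = 9·83 + 1.
So x ≡ 17·30 = 510 ≡ 12 (mod 83).
Check: 44·12 = 528 = 6·83 + 30.

12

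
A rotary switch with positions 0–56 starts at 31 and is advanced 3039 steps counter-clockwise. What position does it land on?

13

3039 = 53·57 + 18, so 3039 mod 57 = 18.
(31 − 18) mod 57 = 13.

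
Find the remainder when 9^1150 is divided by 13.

9

Successive squares of 9 mod 13: 9^1≡9, 9^2≡3, 9^4≡9, 9^8≡3, 9^16≡9, 9^32≡3, 9^64≡9, 9^128≡3, 9^256≡9, 9^512≡3, 9^1024≡9.
Since 1150 = 2 + 4 + 8 + 16 + 32 + 64 + 1024 in binary, 9^1150 ≡ 3·9·3·9·3·9·9 ≡ 9 (mod 13).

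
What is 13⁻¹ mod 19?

13·3 = 39 = 2·19 + 1, so 13⁻¹ ≡ 3 (mod 19).

3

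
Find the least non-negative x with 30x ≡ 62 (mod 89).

8

The inverse of 30 mod 89 is 3 (since 30·3 = 90 ≡ 1).
So x ≡ 3·62 = 186 ≡ 8 (mod 89).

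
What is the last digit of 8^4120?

6

Last digits of 8^n: 8, 4, 2, 6 (period 4).
4120 leaves remainder 0 on division by 4, so 8^4120 ends in 6.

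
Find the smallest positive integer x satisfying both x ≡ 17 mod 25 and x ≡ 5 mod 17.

x ≡ 5 (mod 17) gives x ∈ {5, 22, 39, 56, 73, 90, 107, 124, …}.
The first of these with x mod 25 = 17 is 192.

192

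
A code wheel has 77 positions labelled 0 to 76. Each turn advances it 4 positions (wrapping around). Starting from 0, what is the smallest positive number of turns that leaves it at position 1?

58

4·58 = 232 = 3·77 + 1, so 4⁻¹ ≡ 58 (mod 77).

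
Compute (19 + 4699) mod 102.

26

Dividing 4699 by 102 gives quotient 46 and remainder 7.
(19 + 7) mod 102 = 26.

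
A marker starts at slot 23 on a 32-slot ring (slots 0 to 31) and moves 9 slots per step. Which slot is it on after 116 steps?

116·9 = 1044.
1044 = 32·32 + 20, so 1044 mod 32 = 20.
(23 + 20) mod 32 = 11.

11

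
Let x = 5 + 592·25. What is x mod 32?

21

592·25 = 14800.
14800 − 462·32 = 16, so 14800 ≡ 16 (mod 32).
(5 + 16) mod 32 = 21.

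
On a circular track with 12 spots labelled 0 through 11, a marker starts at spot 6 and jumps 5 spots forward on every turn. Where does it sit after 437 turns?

7

437·5 = 2185.
Dividing 2185 by 12 gives quotient 182 and remainder 1.
(6 + 1) mod 12 = 7.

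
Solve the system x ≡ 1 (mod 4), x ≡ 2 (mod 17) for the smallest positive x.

53

x ≡ 1 (mod 4) gives x ∈ {1, 5, 9, 13, 17, 21, 25, 29, …}.
The first of these with x mod 17 = 2 is 53.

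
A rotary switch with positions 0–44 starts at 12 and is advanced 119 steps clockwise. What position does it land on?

Dividing 119 by 45 gives quotient 2 and remainder 29.
(12 + 29) mod 45 = 41.

41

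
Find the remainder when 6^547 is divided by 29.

By repeated squaring mod 29: 6^1≡6, 6^2≡7, 6^4≡20, 6^8≡23, 6^16≡7, 6^32≡20, 6^64≡23, 6^128≡7, 6^256≡20, 6^512≡23.
Since 547 = 1 + 2 + 32 + 512 in binary, 6^547 ≡ 6·7·20·23 ≡ 6 (mod 29).

6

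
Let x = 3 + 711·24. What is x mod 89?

68

711·24 = 17064.
17064 = 191·89 + 65, so 17064 mod 89 = 65.
(3 + 65) mod 89 = 68.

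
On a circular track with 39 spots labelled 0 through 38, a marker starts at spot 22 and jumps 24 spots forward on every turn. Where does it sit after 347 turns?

347·24 = 8328.
Dividing 8328 by 39 gives quotient 213 and remainder 21.
(22 + 21) mod 39 = 4.

4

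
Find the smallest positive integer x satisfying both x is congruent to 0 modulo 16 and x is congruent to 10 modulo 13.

x ≡ 10 (mod 13) gives x ∈ {10, 23, 36, 49, 62, 75, 88, 101, …}.
The first of these with x mod 16 = 0 is 192.

192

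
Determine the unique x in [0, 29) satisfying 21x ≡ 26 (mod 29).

4

21⁻¹ ≡ 18 (mod 29) because 21·18 = 378 = 13·29 + 1.
So x ≡ 18·26 = 468 ≡ 4 (mod 29).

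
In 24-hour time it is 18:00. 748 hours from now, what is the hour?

748 = 31·24 + 4, so 748 mod 24 = 4.
(18 + 4) mod 24 = 22.

22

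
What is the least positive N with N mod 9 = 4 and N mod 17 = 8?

76

Since 17·8 ≡ 1 (mod 9), take x = 8 + 17·((4−8)·8 mod 9) = 8 + 17·4 = 76.
Check: 76 mod 9 = 4, 76 mod 17 = 8.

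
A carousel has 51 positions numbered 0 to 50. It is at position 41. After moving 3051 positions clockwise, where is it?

Dividing 3051 by 51 gives quotient 59 and remainder 42.
(41 + 42) mod 51 = 32.

32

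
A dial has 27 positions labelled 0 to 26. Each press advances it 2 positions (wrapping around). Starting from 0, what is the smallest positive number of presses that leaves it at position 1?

14

2·14 = 28 = 1·27 + 1, so 2⁻¹ ≡ 14 (mod 27).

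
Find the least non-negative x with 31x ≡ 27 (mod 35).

The inverse of 31 mod 35 is 26 (since 31·26 = 806 ≡ 1).
So x ≡ 26·27 = 702 ≡ 2 (mod 35).

2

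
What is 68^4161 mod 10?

The units digit of 68^n cycles with period 4: 8, 4, 2, 6, …
4161 leaves remainder 1 on division by 4, so 68^4161 ends in 8.

8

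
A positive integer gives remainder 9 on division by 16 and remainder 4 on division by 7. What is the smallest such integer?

25

Since 7·7 ≡ 1 (mod 16), take x = 4 + 7·((9−4)·7 mod 16) = 4 + 7·3 = 25.
Check: 25 mod 16 = 9, 25 mod 7 = 4.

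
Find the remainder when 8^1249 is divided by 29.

10

Successive squares of 8 mod 29: 8^1≡8, 8^2≡6, 8^4≡7, 8^8≡20, 8^16≡23, 8^32≡7, 8^64≡20, 8^128≡23, 8^256≡7, 8^512≡20, 8^1024≡23.
1249 = 1 + 32 + 64 + 128 + 1024, so 8^1249 ≡ 8·7·20·23·23 ≡ 10 (mod 29).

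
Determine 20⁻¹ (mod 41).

20·39 = 780 = 19·41 + 1, so 20⁻¹ ≡ 39 (mod 41).

39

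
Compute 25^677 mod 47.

3

Successive squares of 25 mod 47: 25^1≡25, 25^2≡14, 25^4≡8, 25^8≡17, 25^16≡7, 25^32≡2, 25^64≡4, 25^128≡16, 25^256≡21, 25^512≡18.
677 = 1 + 4 + 32 + 128 + 512, so 25^677 ≡ 25·8·2·16·18 ≡ 3 (mod 47).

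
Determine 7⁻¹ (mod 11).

8

11 = 1·7 + 4
7 = 1·4 + 3
4 = 1·3 + 1
3 = 3·1 + 0
Back-substituting gives 7·8 ≡ 1 (mod 11).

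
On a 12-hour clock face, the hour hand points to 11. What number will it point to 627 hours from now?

627 − 52·12 = 3, so 627 ≡ 3 (mod 12).
11 + 3 → 2 on a 12-hour dial.

2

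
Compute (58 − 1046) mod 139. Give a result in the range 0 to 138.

1046 mod 139 = 73 (since 7·139 = 973).
(58 − 73) mod 139 = 124.

124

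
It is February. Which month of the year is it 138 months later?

August

138 − 11·12 = 6, so 138 ≡ 6 (mod 12).
February + 6 months → August.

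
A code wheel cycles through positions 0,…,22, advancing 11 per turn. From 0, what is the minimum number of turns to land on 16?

14

The inverse of 11 mod 23 is 21 (since 11·21 = 231 ≡ 1).
Multiplying both sides by 21: x ≡ 21·16 = 336 ≡ 14 (mod 23).
Check: 11·14 = 154 = 6·23 + 16.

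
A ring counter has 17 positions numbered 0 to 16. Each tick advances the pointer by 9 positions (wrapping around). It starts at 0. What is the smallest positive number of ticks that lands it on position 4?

8

The inverse of 9 mod 17 is 2 (since 9·2 = 18 ≡ 1).
Multiplying both sides by 2: x ≡ 2·4 = 8 ≡ 8 (mod 17).
Check: 9·8 = 72 = 4·17 + 4.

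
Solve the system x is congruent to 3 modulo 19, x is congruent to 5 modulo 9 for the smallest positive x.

41

x ≡ 5 (mod 9) gives x ∈ {5, 14, 23, 32, 41}.
The first of these with x mod 19 = 3 is 41.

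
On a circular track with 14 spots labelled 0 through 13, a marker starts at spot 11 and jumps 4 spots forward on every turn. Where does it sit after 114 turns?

114·4 = 456.
Dividing 456 by 14 gives quotient 32 and remainder 8.
(11 + 8) mod 14 = 5.

5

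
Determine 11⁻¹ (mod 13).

13 = 1·11 + 2
11 = 5·2 + 1
2 = 2·1 + 0
Back-substituting gives 11·6 ≡ 1 (mod 13).

6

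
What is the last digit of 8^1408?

6

Powers of 8 mod 10 repeat with period 4: 8, 4, 2, 6.
1408 mod 4 = 0, so the last digit matches 8^4 = 6.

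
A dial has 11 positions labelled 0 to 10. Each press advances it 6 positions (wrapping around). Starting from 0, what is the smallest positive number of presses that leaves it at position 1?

6·2 = 12 = 1·11 + 1, so 6⁻¹ ≡ 2 (mod 11).

2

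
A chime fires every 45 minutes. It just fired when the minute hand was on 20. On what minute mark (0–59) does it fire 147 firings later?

35

147·45 = 6615.
6615 = 110·60 + 15, so 6615 mod 60 = 15.
(20 + 15) mod 60 = 35.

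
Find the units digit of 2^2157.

Last digits of 2^n: 2, 4, 8, 6 (period 4).
2157 leaves remainder 1 on division by 4, so 2^2157 ends in 2.

2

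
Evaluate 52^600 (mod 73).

1

Square-and-reduce mod 73: 52^1≡52, 52^2≡3, 52^4≡9, 52^8≡8, 52^16≡64, 52^32≡8, 52^64≡64, 52^128≡8, 52^256≡64, 52^512≡8.
Since 600 = 8 + 16 + 64 + 512 in binary, 52^600 ≡ 8·64·64·8 ≡ 1 (mod 73).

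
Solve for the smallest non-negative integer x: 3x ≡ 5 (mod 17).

The inverse of 3 mod 17 is 6 (since 3·6 = 18 ≡ 1).
Multiplying both sides by 6: x ≡ 6·5 = 30 ≡ 13 (mod 17).
Check: 3·13 = 39 = 2·17 + 5.

13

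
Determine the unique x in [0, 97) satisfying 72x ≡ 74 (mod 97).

63

The inverse of 72 mod 97 is 31 (since 72·31 = 2232 ≡ 1).
Multiplying both sides by 31: x ≡ 31·74 = 2294 ≡ 63 (mod 97).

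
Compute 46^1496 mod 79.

By repeated squaring mod 79: 46^1≡46, 46^2≡62, 46^4≡52, 46^8≡18, 46^16≡8, 46^32≡64, 46^64≡67, 46^128≡65, 46^256≡38, 46^512≡22, 46^1024≡10.
1496 = 8 + 16 + 64 + 128 + 256 + 1024, so 46^1496 ≡ 18·8·67·65·38·10 ≡ 46 (mod 79).

46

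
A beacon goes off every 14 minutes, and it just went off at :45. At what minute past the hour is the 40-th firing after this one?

40·14 = 560.
560 = 9·60 + 20, so 560 mod 60 = 20.
(45 + 20) mod 60 = 5.

5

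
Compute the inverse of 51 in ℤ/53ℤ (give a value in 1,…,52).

26

53 = 1·51 + 2
51 = 25·2 + 1
2 = 2·1 + 0
Back-substituting gives 51·26 ≡ 1 (mod 53).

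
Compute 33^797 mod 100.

73

By repeated squaring mod 100: 33^1≡33, 33^2≡89, 33^4≡21, 33^8≡41, 33^16≡81, 33^32≡61, 33^64≡21, 33^128≡41, 33^256≡81, 33^512≡61.
797 = 1 + 4 + 8 + 16 + 256 + 512, so 33^797 ≡ 33·21·41·81·81·61 ≡ 73 (mod 100).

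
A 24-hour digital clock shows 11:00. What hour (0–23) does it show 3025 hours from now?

3025 = 126·24 + 1, so 3025 mod 24 = 1.
(11 + 1) mod 24 = 12.

12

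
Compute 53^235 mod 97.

Successive squares of 53 mod 97: 53^1≡53, 53^2≡93, 53^4≡16, 53^8≡62, 53^16≡61, 53^32≡35, 53^64≡61, 53^128≡35.
Since 235 = 1 + 2 + 8 + 32 + 64 + 128 in binary, 53^235 ≡ 53·93·62·35·61·35 ≡ 31 (mod 97).

31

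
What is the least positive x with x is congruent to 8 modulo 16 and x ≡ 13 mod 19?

x ≡ 8 (mod 16) gives x ∈ {8, 24, 40, 56, 72, 88, 104, 120, …}.
The first of these with x mod 19 = 13 is 184.

184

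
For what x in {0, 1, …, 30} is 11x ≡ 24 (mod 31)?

The inverse of 11 mod 31 is 17 (since 11·17 = 187 ≡ 1).
So x ≡ 17·24 = 408 ≡ 5 (mod 31).
Check: 11·5 = 55 = 1·31 + 24.

5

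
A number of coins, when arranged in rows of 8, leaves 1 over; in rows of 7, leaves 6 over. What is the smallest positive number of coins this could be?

x ≡ 6 (mod 7) gives x ∈ {6, 13, 20, 27, 34, 41}.
The first of these with x mod 8 = 1 is 41.

41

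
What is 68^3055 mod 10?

The units digit of 68^n cycles with period 4: 8, 4, 2, 6, …
3055 leaves remainder 3 on division by 4, so 68^3055 ends in 2.

2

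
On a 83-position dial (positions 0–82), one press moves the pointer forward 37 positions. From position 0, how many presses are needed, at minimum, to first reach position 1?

37·9 = 333 = 4·83 + 1, so 37⁻¹ ≡ 9 (mod 83).

9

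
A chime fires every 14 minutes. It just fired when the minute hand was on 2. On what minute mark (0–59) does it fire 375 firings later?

375·14 = 5250.
5250 = 87·60 + 30, so 5250 mod 60 = 30.
(2 + 30) mod 60 = 32.

32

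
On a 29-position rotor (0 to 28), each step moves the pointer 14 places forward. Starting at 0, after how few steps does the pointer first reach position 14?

1

14⁻¹ ≡ 27 (mod 29) because 14·27 = 378 = 13·29 + 1.
So x ≡ 27·14 = 378 ≡ 1 (mod 29).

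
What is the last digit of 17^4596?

The units digit of 17^n cycles with period 4: 7, 9, 3, 1, …
4596 mod 4 = 0, so the last digit matches 7^4 = 1.

1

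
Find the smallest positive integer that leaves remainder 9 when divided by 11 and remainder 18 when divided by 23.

64

x ≡ 9 (mod 11) gives x ∈ {9, 20, 31, 42, 53, 64}.
The first of these with x mod 23 = 18 is 64.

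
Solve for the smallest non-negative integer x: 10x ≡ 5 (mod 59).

10⁻¹ ≡ 6 (mod 59) because 10·6 = 60 = 1·59 + 1.
So x ≡ 6·5 = 30 ≡ 30 (mod 59).
Check: 10·30 = 300 = 5·59 + 5.

30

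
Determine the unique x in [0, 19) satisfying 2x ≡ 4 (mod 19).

2⁻¹ ≡ 10 (mod 19) because 2·10 = 20 = 1·19 + 1.
Multiplying both sides by 10: x ≡ 10·4 = 40 ≡ 2 (mod 19).

2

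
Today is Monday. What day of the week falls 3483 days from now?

Friday

3483 − 497·7 = 4, so 3483 ≡ 4 (mod 7).
Monday + 4 days → Friday.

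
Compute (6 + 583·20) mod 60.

583·20 = 11660.
Dividing 11660 by 60 gives quotient 194 and remainder 20.
(6 + 20) mod 60 = 26.

26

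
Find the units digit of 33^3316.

Powers of 3 mod 10 repeat with period 4: 3, 9, 7, 1.
3316 mod 4 = 0, so the last digit matches 3^4 = 1.

1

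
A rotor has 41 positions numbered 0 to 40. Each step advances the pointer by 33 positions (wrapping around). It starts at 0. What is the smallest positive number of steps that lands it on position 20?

18

The inverse of 33 mod 41 is 5 (since 33·5 = 165 ≡ 1).
Multiplying both sides by 5: x ≡ 5·20 = 100 ≡ 18 (mod 41).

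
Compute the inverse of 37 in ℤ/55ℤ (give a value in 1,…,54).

55 = 1·37 + 18
37 = 2·18 + 1
18 = 18·1 + 0
Back-substituting gives 37·3 ≡ 1 (mod 55).

3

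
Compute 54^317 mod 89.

By repeated squaring mod 89: 54^1≡54, 54^2≡68, 54^4≡85, 54^8≡16, 54^16≡78, 54^32≡32, 54^64≡45, 54^128≡67, 54^256≡39.
Since 317 = 1 + 4 + 8 + 16 + 32 + 256 in binary, 54^317 ≡ 54·85·16·78·32·39 ≡ 26 (mod 89).

26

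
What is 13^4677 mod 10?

Powers of 3 mod 10 repeat with period 4: 3, 9, 7, 1.
4677 leaves remainder 1 on division by 4, so 13^4677 ends in 3.

3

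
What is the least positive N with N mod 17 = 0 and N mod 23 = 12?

357

Since 23·3 ≡ 1 (mod 17), take x = 12 + 23·((0−12)·3 mod 17) = 12 + 23·15 = 357.
Check: 357 mod 17 = 0, 357 mod 23 = 12.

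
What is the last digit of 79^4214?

1

Last digits of 9^n: 9, 1 (period 2).
4214 leaves remainder 0 on division by 2, so 79^4214 ends in 1.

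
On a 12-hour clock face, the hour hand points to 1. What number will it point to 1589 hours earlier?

8

Dividing 1589 by 12 gives quotient 132 and remainder 5.
1 − 5 → 8 on a 12-hour dial.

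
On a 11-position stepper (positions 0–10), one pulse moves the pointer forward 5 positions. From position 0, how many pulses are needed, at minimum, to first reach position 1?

9

11 = 2·5 + 1
5 = 5·1 + 0
Back-substituting gives 5·9 ≡ 1 (mod 11).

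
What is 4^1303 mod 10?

4

Last digits of 4^n: 4, 6 (period 2).
1303 leaves remainder 1 on division by 2, so 4^1303 ends in 4.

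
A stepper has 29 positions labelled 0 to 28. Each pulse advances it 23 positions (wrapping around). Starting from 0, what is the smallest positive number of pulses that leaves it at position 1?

24

29 = 1·23 + 6
23 = 3·6 + 5
6 = 1·5 + 1
5 = 5·1 + 0
Back-substituting gives 23·24 ≡ 1 (mod 29).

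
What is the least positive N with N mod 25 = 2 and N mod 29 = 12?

302

x ≡ 2 (mod 25) gives x ∈ {2, 27, 52, 77, 102, 127, 152, 177, …}.
The first of these with x mod 29 = 12 is 302.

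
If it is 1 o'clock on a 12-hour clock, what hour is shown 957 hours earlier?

4

Dividing 957 by 12 gives quotient 79 and remainder 9.
1 − 9 → 4 on a 12-hour dial.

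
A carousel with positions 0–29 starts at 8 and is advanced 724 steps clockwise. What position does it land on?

12

Dividing 724 by 30 gives quotient 24 and remainder 4.
(8 + 4) mod 30 = 12.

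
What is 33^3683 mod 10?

7

Last digits of 3^n: 3, 9, 7, 1 (period 4).
3683 mod 4 = 3, so the last digit matches 3^3 = 7.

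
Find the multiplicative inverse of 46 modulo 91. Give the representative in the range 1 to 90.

2

91 = 1·46 + 45
46 = 1·45 + 1
45 = 45·1 + 0
Back-substituting gives 46·2 ≡ 1 (mod 91).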